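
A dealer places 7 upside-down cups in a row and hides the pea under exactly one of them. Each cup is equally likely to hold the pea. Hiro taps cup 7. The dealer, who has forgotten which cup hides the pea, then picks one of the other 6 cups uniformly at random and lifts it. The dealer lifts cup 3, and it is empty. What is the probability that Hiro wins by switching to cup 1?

Because the dealer chose which cup to lift without knowing where the pea is, the choice is independent of the prize location. Learning that cup 3 does not hold the pea simply rules out that one location and leaves the remaining 6 cups still equally likely by symmetry.
So P(the pea under cup 1) = 1/6.

1/6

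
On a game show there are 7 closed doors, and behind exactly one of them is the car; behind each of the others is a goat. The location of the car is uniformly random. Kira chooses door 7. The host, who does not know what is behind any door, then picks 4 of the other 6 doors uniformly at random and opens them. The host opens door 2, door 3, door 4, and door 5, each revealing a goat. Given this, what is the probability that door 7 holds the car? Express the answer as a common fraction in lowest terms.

1/3

Condition on the true location of the car.
If it is behind any of doors 1, 6, and 7 (prior 1/7 each): the host picks exactly this set with probability 1/15 regardless, and none is the prize; weight (1/7)·(1/15) = 1/105 each.
If it is behind any of doors 2, 3, 4, and 5 (prior 1/7 each): that door was opened and seen not to hold the prize — ruled out; weight (1/7)·0 = 0 each.
The weights sum to 1/35.
So P(the car behind door 7 | the host opened door 2, door 3, door 4, and door 5) = (1/105) / (1/35) = 1/3.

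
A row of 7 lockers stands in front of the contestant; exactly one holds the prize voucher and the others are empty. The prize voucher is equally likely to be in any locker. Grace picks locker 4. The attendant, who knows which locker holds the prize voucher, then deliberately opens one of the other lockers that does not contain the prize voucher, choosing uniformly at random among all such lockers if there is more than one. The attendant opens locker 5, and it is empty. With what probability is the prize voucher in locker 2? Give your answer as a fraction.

Consider each possible location of the prize voucher in turn.
If it is in any of lockers 1, 2, 3, 6, and 7 (prior 1/7 each): the attendant has 5 equally likely choices, so probability 1/5; weight (1/7)·(1/5) = 1/35 each.
If it is in locker 4 (prior 1/7): the attendant has 6 equally likely choices, so probability 1/6; weight (1/7)·(1/6) = 1/42.
If it is in locker 5 (prior 1/7): the attendant opened locker 5, so this case is ruled out; weight (1/7)·0 = 0.
The weights sum to 1/6.
So P(the prize voucher in locker 2 | the attendant opened locker 5) = (1/35) / (1/6) = 6/35.

6/35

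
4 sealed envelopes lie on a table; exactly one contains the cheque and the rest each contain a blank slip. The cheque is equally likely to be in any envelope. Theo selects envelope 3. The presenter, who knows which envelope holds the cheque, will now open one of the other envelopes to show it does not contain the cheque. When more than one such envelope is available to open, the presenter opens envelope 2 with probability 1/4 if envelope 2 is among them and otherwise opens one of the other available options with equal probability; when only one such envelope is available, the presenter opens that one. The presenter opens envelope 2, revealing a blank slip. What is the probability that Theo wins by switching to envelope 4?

1/3

Apply Bayes' rule, conditioning on where the cheque actually is.
If it is in any of envelopes 1, 3, and 4 (prior 1/4 each): envelope 2 is available, opened with probability 1/4; weight (1/4)·(1/4) = 1/16 each.
If it is in envelope 2 (prior 1/4): the presenter opened envelope 2, so this case is ruled out; weight (1/4)·0 = 0.
The weights sum to 3/16.
So P(the cheque in envelope 4 | the presenter opened envelope 2) = (1/16) / (3/16) = 1/3.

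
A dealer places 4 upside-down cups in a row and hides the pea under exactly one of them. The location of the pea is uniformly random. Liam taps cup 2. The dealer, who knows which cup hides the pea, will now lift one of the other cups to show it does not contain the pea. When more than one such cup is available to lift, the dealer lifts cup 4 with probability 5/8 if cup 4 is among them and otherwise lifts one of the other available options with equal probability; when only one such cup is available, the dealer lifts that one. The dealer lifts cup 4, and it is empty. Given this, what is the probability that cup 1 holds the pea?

Apply Bayes' rule, conditioning on where the pea actually is.
If it is under any of cups 1, 2, and 3 (prior 1/4 each): cup 4 is available, opened with probability 5/8; weight (1/4)·(5/8) = 5/32 each.
If it is under cup 4 (prior 1/4): the dealer opened cup 4, so this case is ruled out; weight (1/4)·0 = 0.
The weights sum to 15/32.
So P(the pea under cup 1 | the dealer opened cup 4) = (5/32) / (15/32) = 1/3.

1/3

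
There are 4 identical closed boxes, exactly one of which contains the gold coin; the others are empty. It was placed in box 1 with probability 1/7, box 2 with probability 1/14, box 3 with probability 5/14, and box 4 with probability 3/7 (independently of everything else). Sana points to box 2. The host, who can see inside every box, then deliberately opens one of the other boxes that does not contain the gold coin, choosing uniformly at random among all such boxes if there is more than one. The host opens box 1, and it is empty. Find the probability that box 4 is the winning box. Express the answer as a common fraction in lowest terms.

18/35

Consider each possible location of the gold coin in turn.
If it is in box 1 (prior 1/7): the host opened box 1, so this case is ruled out; weight (1/7)·0 = 0.
If it is in box 2 (prior 1/14): the host has 3 equally likely choices, so probability 1/3; weight (1/14)·(1/3) = 1/42.
If it is in box 3 (prior 5/14): the host has 2 equally likely choices, so probability 1/2; weight (5/14)·(1/2) = 5/28.
If it is in box 4 (prior 3/7): the host has 2 equally likely choices, so probability 1/2; weight (3/7)·(1/2) = 3/14.
The weights sum to 5/12.
So P(the gold coin in box 4 | the host opened box 1) = (3/14) / (5/12) = 18/35.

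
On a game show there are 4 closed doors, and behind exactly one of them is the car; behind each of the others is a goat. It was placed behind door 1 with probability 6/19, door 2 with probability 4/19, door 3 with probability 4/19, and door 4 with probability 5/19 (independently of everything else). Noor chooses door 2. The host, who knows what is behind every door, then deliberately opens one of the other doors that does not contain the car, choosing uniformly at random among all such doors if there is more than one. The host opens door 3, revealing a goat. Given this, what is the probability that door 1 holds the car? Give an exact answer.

Consider each possible location of the car in turn.
If it is behind door 1 (prior 6/19): the host has 2 equally likely choices, so probability 1/2; weight (6/19)·(1/2) = 3/19.
If it is behind door 2 (prior 4/19): the host has 3 equally likely choices, so probability 1/3; weight (4/19)·(1/3) = 4/57.
If it is behind door 3 (prior 4/19): the host opened door 3, so this case is ruled out; weight (4/19)·0 = 0.
If it is behind door 4 (prior 5/19): the host has 2 equally likely choices, so probability 1/2; weight (5/19)·(1/2) = 5/38.
The weights sum to 41/114.
So P(the car behind door 1 | the host opened door 3) = (3/19) / (41/114) = 18/41.

18/41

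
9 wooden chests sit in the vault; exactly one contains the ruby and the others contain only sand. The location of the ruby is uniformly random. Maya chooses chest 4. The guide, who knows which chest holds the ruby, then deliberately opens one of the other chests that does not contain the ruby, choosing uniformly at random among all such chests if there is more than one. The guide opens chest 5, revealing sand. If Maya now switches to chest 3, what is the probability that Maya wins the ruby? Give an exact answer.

8/63

Consider each possible location of the ruby in turn.
If it is in any of chests 1, 2, 3, 6, 7, 8, and 9 (prior 1/9 each): the guide has 7 equally likely choices, so probability 1/7; weight (1/9)·(1/7) = 1/63 each.
If it is in chest 4 (prior 1/9): the guide has 8 equally likely choices, so probability 1/8; weight (1/9)·(1/8) = 1/72.
If it is in chest 5 (prior 1/9): the guide opened chest 5, so this case is ruled out; weight (1/9)·0 = 0.
The weights sum to 1/8.
So P(the ruby in chest 3 | the guide opened chest 5) = (1/63) / (1/8) = 8/63.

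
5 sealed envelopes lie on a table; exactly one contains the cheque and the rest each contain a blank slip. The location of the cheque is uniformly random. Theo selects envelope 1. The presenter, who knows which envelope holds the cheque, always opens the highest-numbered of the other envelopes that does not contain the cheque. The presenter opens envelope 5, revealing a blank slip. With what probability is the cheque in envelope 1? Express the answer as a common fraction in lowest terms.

1/4

Apply Bayes' rule, conditioning on where the cheque actually is.
If it is in any of envelopes 1, 2, 3, and 4 (prior 1/5 each): envelope 5 is the highest-numbered option available, probability 1; weight (1/5)·1 = 1/5 each.
If it is in envelope 5 (prior 1/5): the presenter opened envelope 5, so this case is ruled out; weight (1/5)·0 = 0.
The weights sum to 4/5.
So P(the cheque in envelope 1 | the presenter opened envelope 5) = (1/5) / (4/5) = 1/4.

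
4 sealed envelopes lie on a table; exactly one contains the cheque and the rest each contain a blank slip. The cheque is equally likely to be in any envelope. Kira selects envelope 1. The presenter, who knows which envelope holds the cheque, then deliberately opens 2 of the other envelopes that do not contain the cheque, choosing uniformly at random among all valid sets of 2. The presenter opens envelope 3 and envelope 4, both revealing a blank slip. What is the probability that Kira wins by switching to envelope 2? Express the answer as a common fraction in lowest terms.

3/4

Apply Bayes' rule, conditioning on where the cheque actually is.
If it is in envelope 1 (prior 1/4): the presenter has 3 equally likely choices, so probability 1/3; weight (1/4)·(1/3) = 1/12.
If it is in envelope 2 (prior 1/4): the presenter has no choice, probability 1; weight (1/4)·1 = 1/4.
If it is in either of envelopes 3 and 4 (prior 1/4 each): that envelope was opened and seen not to hold the prize — ruled out; weight (1/4)·0 = 0 each.
The weights sum to 1/3.
So P(the cheque in envelope 2 | the presenter opened envelope 3 and envelope 4) = (1/4) / (1/3) = 3/4.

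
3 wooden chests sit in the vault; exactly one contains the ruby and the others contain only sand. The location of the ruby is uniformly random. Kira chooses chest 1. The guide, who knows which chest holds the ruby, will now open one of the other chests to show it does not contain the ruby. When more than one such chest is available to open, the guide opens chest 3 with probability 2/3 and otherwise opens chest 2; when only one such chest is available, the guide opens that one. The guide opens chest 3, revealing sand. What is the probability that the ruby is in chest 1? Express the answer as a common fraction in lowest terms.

Apply Bayes' rule, conditioning on where the ruby actually is.
If it is in chest 1 (prior 1/3): chest 3 is available, opened with probability 2/3; weight (1/3)·(2/3) = 2/9.
If it is in chest 2 (prior 1/3): only chest 3 is available, probability 1; weight (1/3)·1 = 1/3.
If it is in chest 3 (prior 1/3): the guide opened chest 3, so this case is ruled out; weight (1/3)·0 = 0.
The weights sum to 5/9.
So P(the ruby in chest 1 | the guide opened chest 3) = (2/9) / (5/9) = 2/5.

2/5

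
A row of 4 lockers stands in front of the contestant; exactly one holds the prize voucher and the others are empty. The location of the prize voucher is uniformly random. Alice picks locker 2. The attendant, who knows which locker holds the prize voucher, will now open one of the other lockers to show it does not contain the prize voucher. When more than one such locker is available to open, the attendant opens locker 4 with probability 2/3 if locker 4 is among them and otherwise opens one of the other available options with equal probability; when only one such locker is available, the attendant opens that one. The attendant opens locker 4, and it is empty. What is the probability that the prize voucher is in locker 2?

1/3

Consider each possible location of the prize voucher in turn.
If it is in any of lockers 1, 2, and 3 (prior 1/4 each): locker 4 is available, opened with probability 2/3; weight (1/4)·(2/3) = 1/6 each.
If it is in locker 4 (prior 1/4): the attendant opened locker 4, so this case is ruled out; weight (1/4)·0 = 0.
The weights sum to 1/2.
So P(the prize voucher in locker 2 | the attendant opened locker 4) = (1/6) / (1/2) = 1/3.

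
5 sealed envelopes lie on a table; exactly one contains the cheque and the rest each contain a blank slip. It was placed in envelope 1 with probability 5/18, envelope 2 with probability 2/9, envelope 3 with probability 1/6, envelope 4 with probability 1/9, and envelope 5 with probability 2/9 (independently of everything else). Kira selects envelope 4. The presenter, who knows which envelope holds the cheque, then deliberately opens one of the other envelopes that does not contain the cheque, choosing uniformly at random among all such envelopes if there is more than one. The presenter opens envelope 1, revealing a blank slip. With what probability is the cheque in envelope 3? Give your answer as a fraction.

6/25

Condition on the true location of the cheque.
If it is in envelope 1 (prior 5/18): the presenter opened envelope 1, so this case is ruled out; weight (5/18)·0 = 0.
If it is in either of envelopes 2 and 5 (prior 2/9 each): the presenter has 3 equally likely choices, so probability 1/3; weight (2/9)·(1/3) = 2/27 each.
If it is in envelope 3 (prior 1/6): the presenter has 3 equally likely choices, so probability 1/3; weight (1/6)·(1/3) = 1/18.
If it is in envelope 4 (prior 1/9): the presenter has 4 equally likely choices, so probability 1/4; weight (1/9)·(1/4) = 1/36.
The weights sum to 25/108.
So P(the cheque in envelope 3 | the presenter opened envelope 1) = (1/18) / (25/108) = 6/25.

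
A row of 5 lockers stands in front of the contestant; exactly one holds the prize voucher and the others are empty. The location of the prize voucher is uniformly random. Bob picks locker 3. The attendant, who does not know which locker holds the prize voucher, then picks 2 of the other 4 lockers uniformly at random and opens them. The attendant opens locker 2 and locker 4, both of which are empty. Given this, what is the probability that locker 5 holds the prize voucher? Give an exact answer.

Condition on the true location of the prize voucher.
If it is in any of lockers 1, 3, and 5 (prior 1/5 each): the attendant picks exactly this set with probability 1/6 regardless, and none is the prize; weight (1/5)·(1/6) = 1/30 each.
If it is in either of lockers 2 and 4 (prior 1/5 each): that locker was opened and seen not to hold the prize — ruled out; weight (1/5)·0 = 0 each.
The weights sum to 1/10.
So P(the prize voucher in locker 5 | the attendant opened locker 2 and locker 4) = (1/30) / (1/10) = 1/3.

1/3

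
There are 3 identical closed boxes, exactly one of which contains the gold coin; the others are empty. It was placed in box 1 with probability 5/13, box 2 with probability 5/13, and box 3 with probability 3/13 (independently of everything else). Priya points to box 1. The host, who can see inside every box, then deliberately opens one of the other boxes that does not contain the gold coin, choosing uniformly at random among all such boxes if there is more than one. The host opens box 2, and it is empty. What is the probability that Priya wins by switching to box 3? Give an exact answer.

6/11

Apply Bayes' rule, conditioning on where the gold coin actually is.
If it is in box 1 (prior 5/13): the host has 2 equally likely choices, so probability 1/2; weight (5/13)·(1/2) = 5/26.
If it is in box 2 (prior 5/13): the host opened box 2, so this case is ruled out; weight (5/13)·0 = 0.
If it is in box 3 (prior 3/13): the host has no choice, probability 1; weight (3/13)·1 = 3/13.
The weights sum to 11/26.
So P(the gold coin in box 3 | the host opened box 2) = (3/13) / (11/26) = 6/11.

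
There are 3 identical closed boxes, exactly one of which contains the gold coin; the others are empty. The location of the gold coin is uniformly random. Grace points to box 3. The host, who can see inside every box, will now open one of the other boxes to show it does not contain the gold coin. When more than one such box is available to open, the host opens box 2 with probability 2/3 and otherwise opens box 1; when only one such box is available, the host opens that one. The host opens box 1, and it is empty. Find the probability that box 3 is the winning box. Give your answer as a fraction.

Condition on the true location of the gold coin.
If it is in box 1 (prior 1/3): the host opened box 1, so this case is ruled out; weight (1/3)·0 = 0.
If it is in box 2 (prior 1/3): only box 1 is available, probability 1; weight (1/3)·1 = 1/3.
If it is in box 3 (prior 1/3): box 2 is available but not opened, probability 1/3; weight (1/3)·(1/3) = 1/9.
The weights sum to 4/9.
So P(the gold coin in box 3 | the host opened box 1) = (1/9) / (4/9) = 1/4.

1/4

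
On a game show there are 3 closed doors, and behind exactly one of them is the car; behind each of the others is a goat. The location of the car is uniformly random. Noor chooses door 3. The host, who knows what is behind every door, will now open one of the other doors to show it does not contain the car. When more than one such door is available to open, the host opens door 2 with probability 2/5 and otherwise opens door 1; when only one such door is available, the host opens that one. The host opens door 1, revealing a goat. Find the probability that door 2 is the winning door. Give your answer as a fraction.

Condition on the true location of the car.
If it is behind door 1 (prior 1/3): the host opened door 1, so this case is ruled out; weight (1/3)·0 = 0.
If it is behind door 2 (prior 1/3): only door 1 is available, probability 1; weight (1/3)·1 = 1/3.
If it is behind door 3 (prior 1/3): door 2 is available but not opened, probability 3/5; weight (1/3)·(3/5) = 1/5.
The weights sum to 8/15.
So P(the car behind door 2 | the host opened door 1) = (1/3) / (8/15) = 5/8.

5/8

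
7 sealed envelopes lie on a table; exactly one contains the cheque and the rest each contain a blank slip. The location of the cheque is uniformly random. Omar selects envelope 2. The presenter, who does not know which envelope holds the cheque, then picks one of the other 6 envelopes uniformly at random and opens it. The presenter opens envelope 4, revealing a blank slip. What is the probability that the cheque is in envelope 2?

1/6

Consider each possible location of the cheque in turn.
If it is in any of envelopes 1, 2, 3, 5, 6, and 7 (prior 1/7 each): the presenter picks envelope 4 with probability 1/6 regardless, and it is not the prize; weight (1/7)·(1/6) = 1/42 each.
If it is in envelope 4 (prior 1/7): the presenter opened envelope 4, so this case is ruled out; weight (1/7)·0 = 0.
The weights sum to 1/7.
So P(the cheque in envelope 2 | the presenter opened envelope 4) = (1/42) / (1/7) = 1/6.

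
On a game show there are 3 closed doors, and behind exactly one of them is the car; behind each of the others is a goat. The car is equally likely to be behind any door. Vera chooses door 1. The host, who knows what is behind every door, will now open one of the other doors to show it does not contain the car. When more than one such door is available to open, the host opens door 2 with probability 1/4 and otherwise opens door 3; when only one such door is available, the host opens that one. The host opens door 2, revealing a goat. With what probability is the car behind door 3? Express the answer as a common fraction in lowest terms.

4/5

Consider each possible location of the car in turn.
If it is behind door 1 (prior 1/3): door 2 is available, opened with probability 1/4; weight (1/3)·(1/4) = 1/12.
If it is behind door 2 (prior 1/3): the host opened door 2, so this case is ruled out; weight (1/3)·0 = 0.
If it is behind door 3 (prior 1/3): only door 2 is available, probability 1; weight (1/3)·1 = 1/3.
The weights sum to 5/12.
So P(the car behind door 3 | the host opened door 2) = (1/3) / (5/12) = 4/5.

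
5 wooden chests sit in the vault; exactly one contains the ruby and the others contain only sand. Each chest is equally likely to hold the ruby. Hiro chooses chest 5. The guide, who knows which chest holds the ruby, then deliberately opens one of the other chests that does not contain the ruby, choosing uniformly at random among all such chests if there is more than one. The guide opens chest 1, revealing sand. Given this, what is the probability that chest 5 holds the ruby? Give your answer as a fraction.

Consider each possible location of the ruby in turn.
If it is in chest 1 (prior 1/5): the guide opened chest 1, so this case is ruled out; weight (1/5)·0 = 0.
If it is in any of chests 2, 3, and 4 (prior 1/5 each): the guide has 3 equally likely choices, so probability 1/3; weight (1/5)·(1/3) = 1/15 each.
If it is in chest 5 (prior 1/5): the guide has 4 equally likely choices, so probability 1/4; weight (1/5)·(1/4) = 1/20.
The weights sum to 1/4.
So P(the ruby in chest 5 | the guide opened chest 1) = (1/20) / (1/4) = 1/5.

1/5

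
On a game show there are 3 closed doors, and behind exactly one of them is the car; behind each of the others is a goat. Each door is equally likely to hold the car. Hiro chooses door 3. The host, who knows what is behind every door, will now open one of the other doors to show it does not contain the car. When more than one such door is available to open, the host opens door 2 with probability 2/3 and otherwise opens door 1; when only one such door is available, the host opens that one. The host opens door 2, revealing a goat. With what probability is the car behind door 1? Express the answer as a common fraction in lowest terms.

3/5

Apply Bayes' rule, conditioning on where the car actually is.
If it is behind door 1 (prior 1/3): only door 2 is available, probability 1; weight (1/3)·1 = 1/3.
If it is behind door 2 (prior 1/3): the host opened door 2, so this case is ruled out; weight (1/3)·0 = 0.
If it is behind door 3 (prior 1/3): door 2 is available, opened with probability 2/3; weight (1/3)·(2/3) = 2/9.
The weights sum to 5/9.
So P(the car behind door 1 | the host opened door 2) = (1/3) / (5/9) = 3/5.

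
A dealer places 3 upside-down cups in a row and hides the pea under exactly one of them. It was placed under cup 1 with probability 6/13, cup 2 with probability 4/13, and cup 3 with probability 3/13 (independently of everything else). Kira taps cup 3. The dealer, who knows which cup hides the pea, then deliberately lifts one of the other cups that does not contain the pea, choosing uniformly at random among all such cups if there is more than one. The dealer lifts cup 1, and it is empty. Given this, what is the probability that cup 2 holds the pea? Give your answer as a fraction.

8/11

Consider each possible location of the pea in turn.
If it is under cup 1 (prior 6/13): the dealer opened cup 1, so this case is ruled out; weight (6/13)·0 = 0.
If it is under cup 2 (prior 4/13): the dealer has no choice, probability 1; weight (4/13)·1 = 4/13.
If it is under cup 3 (prior 3/13): the dealer has 2 equally likely choices, so probability 1/2; weight (3/13)·(1/2) = 3/26.
The weights sum to 11/26.
So P(the pea under cup 2 | the dealer opened cup 1) = (4/13) / (11/26) = 8/11.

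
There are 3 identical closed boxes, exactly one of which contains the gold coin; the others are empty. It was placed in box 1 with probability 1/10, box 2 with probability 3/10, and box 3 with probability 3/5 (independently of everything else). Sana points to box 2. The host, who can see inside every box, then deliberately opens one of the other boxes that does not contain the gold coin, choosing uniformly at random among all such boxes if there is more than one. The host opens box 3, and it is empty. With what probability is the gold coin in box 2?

3/5

Condition on the true location of the gold coin.
If it is in box 1 (prior 1/10): the host has no choice, probability 1; weight (1/10)·1 = 1/10.
If it is in box 2 (prior 3/10): the host has 2 equally likely choices, so probability 1/2; weight (3/10)·(1/2) = 3/20.
If it is in box 3 (prior 3/5): the host opened box 3, so this case is ruled out; weight (3/5)·0 = 0.
The weights sum to 1/4.
So P(the gold coin in box 2 | the host opened box 3) = (3/20) / (1/4) = 3/5.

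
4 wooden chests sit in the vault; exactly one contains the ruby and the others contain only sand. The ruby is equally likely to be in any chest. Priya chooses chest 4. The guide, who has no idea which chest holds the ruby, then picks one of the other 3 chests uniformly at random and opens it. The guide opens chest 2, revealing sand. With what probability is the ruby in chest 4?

1/3

Because the guide chose which chest to open without knowing where the ruby is, the choice is independent of the prize location. Learning that chest 2 does not hold the ruby simply rules out that one location and leaves the remaining 3 chests still equally likely by symmetry.
So P(the ruby in chest 4) = 1/3.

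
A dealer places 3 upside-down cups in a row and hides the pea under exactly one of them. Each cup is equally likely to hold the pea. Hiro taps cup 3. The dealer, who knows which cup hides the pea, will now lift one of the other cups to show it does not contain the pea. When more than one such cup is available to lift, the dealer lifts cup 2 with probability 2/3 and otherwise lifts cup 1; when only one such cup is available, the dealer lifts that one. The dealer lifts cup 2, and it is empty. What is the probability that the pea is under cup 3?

2/5

Consider each possible location of the pea in turn.
If it is under cup 1 (prior 1/3): only cup 2 is available, probability 1; weight (1/3)·1 = 1/3.
If it is under cup 2 (prior 1/3): the dealer opened cup 2, so this case is ruled out; weight (1/3)·0 = 0.
If it is under cup 3 (prior 1/3): cup 2 is available, opened with probability 2/3; weight (1/3)·(2/3) = 2/9.
The weights sum to 5/9.
So P(the pea under cup 3 | the dealer opened cup 2) = (2/9) / (5/9) = 2/5.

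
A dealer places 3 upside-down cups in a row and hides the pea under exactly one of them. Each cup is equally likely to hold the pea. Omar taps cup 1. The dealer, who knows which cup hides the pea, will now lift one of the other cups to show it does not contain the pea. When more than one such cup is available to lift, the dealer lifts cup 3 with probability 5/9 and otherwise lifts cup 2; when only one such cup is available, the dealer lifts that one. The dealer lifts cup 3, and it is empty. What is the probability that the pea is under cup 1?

Condition on the true location of the pea.
If it is under cup 1 (prior 1/3): cup 3 is available, opened with probability 5/9; weight (1/3)·(5/9) = 5/27.
If it is under cup 2 (prior 1/3): only cup 3 is available, probability 1; weight (1/3)·1 = 1/3.
If it is under cup 3 (prior 1/3): the dealer opened cup 3, so this case is ruled out; weight (1/3)·0 = 0.
The weights sum to 14/27.
So P(the pea under cup 1 | the dealer opened cup 3) = (5/27) / (14/27) = 5/14.

5/14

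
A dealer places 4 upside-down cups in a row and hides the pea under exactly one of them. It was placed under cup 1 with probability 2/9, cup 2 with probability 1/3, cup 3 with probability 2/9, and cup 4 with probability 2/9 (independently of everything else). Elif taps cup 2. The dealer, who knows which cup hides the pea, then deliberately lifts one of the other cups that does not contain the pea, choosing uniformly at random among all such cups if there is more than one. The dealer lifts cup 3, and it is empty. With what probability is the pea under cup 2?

1/3

Condition on the true location of the pea.
If it is under either of cups 1 and 4 (prior 2/9 each): the dealer has 2 equally likely choices, so probability 1/2; weight (2/9)·(1/2) = 1/9 each.
If it is under cup 2 (prior 1/3): the dealer has 3 equally likely choices, so probability 1/3; weight (1/3)·(1/3) = 1/9.
If it is under cup 3 (prior 2/9): the dealer opened cup 3, so this case is ruled out; weight (2/9)·0 = 0.
The weights sum to 1/3.
So P(the pea under cup 2 | the dealer opened cup 3) = (1/9) / (1/3) = 1/3.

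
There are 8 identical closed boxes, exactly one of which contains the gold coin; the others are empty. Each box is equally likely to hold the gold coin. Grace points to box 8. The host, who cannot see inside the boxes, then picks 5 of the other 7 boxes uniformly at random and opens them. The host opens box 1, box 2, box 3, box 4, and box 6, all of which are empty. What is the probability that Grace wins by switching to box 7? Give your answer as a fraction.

Condition on the true location of the gold coin.
If it is in any of boxes 1, 2, 3, 4, and 6 (prior 1/8 each): that box was opened and seen not to hold the prize — ruled out; weight (1/8)·0 = 0 each.
If it is in any of boxes 5, 7, and 8 (prior 1/8 each): the host picks exactly this set with probability 1/21 regardless, and none is the prize; weight (1/8)·(1/21) = 1/168 each.
The weights sum to 1/56.
So P(the gold coin in box 7 | the host opened box 1, box 2, box 3, box 4, and box 6) = (1/168) / (1/56) = 1/3.

1/3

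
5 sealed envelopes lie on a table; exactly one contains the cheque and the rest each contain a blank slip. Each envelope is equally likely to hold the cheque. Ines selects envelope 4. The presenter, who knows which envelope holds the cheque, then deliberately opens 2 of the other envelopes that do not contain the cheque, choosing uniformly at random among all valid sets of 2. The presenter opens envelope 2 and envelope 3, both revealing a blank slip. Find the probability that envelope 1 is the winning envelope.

Consider each possible location of the cheque in turn.
If it is in either of envelopes 1 and 5 (prior 1/5 each): the presenter has 3 equally likely choices, so probability 1/3; weight (1/5)·(1/3) = 1/15 each.
If it is in either of envelopes 2 and 3 (prior 1/5 each): that envelope was opened and seen not to hold the prize — ruled out; weight (1/5)·0 = 0 each.
If it is in envelope 4 (prior 1/5): the presenter has 6 equally likely choices, so probability 1/6; weight (1/5)·(1/6) = 1/30.
The weights sum to 1/6.
So P(the cheque in envelope 1 | the presenter opened envelope 2 and envelope 3) = (1/15) / (1/6) = 2/5.

2/5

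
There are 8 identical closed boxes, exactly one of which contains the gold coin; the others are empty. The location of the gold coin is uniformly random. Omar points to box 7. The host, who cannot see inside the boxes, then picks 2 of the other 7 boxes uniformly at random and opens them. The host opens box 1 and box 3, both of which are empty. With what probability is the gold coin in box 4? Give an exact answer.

1/6

Apply Bayes' rule, conditioning on where the gold coin actually is.
If it is in either of boxes 1 and 3 (prior 1/8 each): that box was opened and seen not to hold the prize — ruled out; weight (1/8)·0 = 0 each.
If it is in any of boxes 2, 4, 5, 6, 7, and 8 (prior 1/8 each): the host picks exactly this set with probability 1/21 regardless, and none is the prize; weight (1/8)·(1/21) = 1/168 each.
The weights sum to 1/28.
So P(the gold coin in box 4 | the host opened box 1 and box 3) = (1/168) / (1/28) = 1/6.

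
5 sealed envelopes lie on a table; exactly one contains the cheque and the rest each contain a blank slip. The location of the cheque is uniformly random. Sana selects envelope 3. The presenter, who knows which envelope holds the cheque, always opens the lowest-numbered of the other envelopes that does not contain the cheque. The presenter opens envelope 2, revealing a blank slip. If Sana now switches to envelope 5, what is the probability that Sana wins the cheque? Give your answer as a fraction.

Apply Bayes' rule, conditioning on where the cheque actually is.
If it is in envelope 1 (prior 1/5): envelope 2 is the lowest-numbered option available, probability 1; weight (1/5)·1 = 1/5.
If it is in envelope 2 (prior 1/5): the presenter opened envelope 2, so this case is ruled out; weight (1/5)·0 = 0.
If it is in any of envelopes 3, 4, and 5 (prior 1/5 each): the presenter would have opened envelope 1 instead, probability 0; weight (1/5)·0 = 0 each.
The weights sum to 1/5.
So P(the cheque in envelope 5 | the presenter opened envelope 2) = 0 / (1/5) = 0.

0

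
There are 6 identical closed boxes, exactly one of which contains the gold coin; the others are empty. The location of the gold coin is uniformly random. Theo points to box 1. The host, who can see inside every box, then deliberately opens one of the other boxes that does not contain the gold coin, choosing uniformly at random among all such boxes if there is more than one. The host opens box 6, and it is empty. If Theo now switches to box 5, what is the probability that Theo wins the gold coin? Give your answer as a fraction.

5/24

Consider each possible location of the gold coin in turn.
If it is in box 1 (prior 1/6): the host has 5 equally likely choices, so probability 1/5; weight (1/6)·(1/5) = 1/30.
If it is in any of boxes 2, 3, 4, and 5 (prior 1/6 each): the host has 4 equally likely choices, so probability 1/4; weight (1/6)·(1/4) = 1/24 each.
If it is in box 6 (prior 1/6): the host opened box 6, so this case is ruled out; weight (1/6)·0 = 0.
The weights sum to 1/5.
So P(the gold coin in box 5 | the host opened box 6) = (1/24) / (1/5) = 5/24.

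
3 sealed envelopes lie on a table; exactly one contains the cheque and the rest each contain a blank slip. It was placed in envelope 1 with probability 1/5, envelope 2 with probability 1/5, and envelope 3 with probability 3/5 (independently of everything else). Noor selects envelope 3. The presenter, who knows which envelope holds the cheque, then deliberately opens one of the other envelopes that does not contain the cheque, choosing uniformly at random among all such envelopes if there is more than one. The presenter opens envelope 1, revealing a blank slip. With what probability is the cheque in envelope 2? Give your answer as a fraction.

2/5

Apply Bayes' rule, conditioning on where the cheque actually is.
If it is in envelope 1 (prior 1/5): the presenter opened envelope 1, so this case is ruled out; weight (1/5)·0 = 0.
If it is in envelope 2 (prior 1/5): the presenter has no choice, probability 1; weight (1/5)·1 = 1/5.
If it is in envelope 3 (prior 3/5): the presenter has 2 equally likely choices, so probability 1/2; weight (3/5)·(1/2) = 3/10.
The weights sum to 1/2.
So P(the cheque in envelope 2 | the presenter opened envelope 1) = (1/5) / (1/2) = 2/5.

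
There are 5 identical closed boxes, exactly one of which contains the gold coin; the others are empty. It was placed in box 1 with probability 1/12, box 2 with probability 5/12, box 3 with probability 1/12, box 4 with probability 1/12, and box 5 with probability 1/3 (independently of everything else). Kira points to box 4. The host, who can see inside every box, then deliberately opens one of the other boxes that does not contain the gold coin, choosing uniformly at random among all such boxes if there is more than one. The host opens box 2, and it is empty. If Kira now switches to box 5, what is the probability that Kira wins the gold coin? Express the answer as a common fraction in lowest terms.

Consider each possible location of the gold coin in turn.
If it is in either of boxes 1 and 3 (prior 1/12 each): the host has 3 equally likely choices, so probability 1/3; weight (1/12)·(1/3) = 1/36 each.
If it is in box 2 (prior 5/12): the host opened box 2, so this case is ruled out; weight (5/12)·0 = 0.
If it is in box 4 (prior 1/12): the host has 4 equally likely choices, so probability 1/4; weight (1/12)·(1/4) = 1/48.
If it is in box 5 (prior 1/3): the host has 3 equally likely choices, so probability 1/3; weight (1/3)·(1/3) = 1/9.
The weights sum to 3/16.
So P(the gold coin in box 5 | the host opened box 2) = (1/9) / (3/16) = 16/27.

16/27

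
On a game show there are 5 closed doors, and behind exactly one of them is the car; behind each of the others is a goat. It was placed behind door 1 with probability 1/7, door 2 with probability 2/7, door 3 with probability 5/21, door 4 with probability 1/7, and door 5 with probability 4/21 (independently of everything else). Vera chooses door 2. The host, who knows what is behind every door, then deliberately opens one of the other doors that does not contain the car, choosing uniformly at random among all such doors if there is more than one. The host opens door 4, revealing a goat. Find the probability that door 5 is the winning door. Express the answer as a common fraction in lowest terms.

8/33

Condition on the true location of the car.
If it is behind door 1 (prior 1/7): the host has 3 equally likely choices, so probability 1/3; weight (1/7)·(1/3) = 1/21.
If it is behind door 2 (prior 2/7): the host has 4 equally likely choices, so probability 1/4; weight (2/7)·(1/4) = 1/14.
If it is behind door 3 (prior 5/21): the host has 3 equally likely choices, so probability 1/3; weight (5/21)·(1/3) = 5/63.
If it is behind door 4 (prior 1/7): the host opened door 4, so this case is ruled out; weight (1/7)·0 = 0.
If it is behind door 5 (prior 4/21): the host has 3 equally likely choices, so probability 1/3; weight (4/21)·(1/3) = 4/63.
The weights sum to 11/42.
So P(the car behind door 5 | the host opened door 4) = (4/63) / (11/42) = 8/33.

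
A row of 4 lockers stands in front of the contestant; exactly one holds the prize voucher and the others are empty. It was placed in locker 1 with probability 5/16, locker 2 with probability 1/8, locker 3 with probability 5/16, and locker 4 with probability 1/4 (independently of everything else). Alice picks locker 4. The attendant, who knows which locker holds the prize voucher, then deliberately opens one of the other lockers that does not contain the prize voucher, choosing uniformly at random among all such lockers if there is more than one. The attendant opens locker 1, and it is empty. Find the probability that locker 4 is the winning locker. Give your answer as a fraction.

8/29

Consider each possible location of the prize voucher in turn.
If it is in locker 1 (prior 5/16): the attendant opened locker 1, so this case is ruled out; weight (5/16)·0 = 0.
If it is in locker 2 (prior 1/8): the attendant has 2 equally likely choices, so probability 1/2; weight (1/8)·(1/2) = 1/16.
If it is in locker 3 (prior 5/16): the attendant has 2 equally likely choices, so probability 1/2; weight (5/16)·(1/2) = 5/32.
If it is in locker 4 (prior 1/4): the attendant has 3 equally likely choices, so probability 1/3; weight (1/4)·(1/3) = 1/12.
The weights sum to 29/96.
So P(the prize voucher in locker 4 | the attendant opened locker 1) = (1/12) / (29/96) = 8/29.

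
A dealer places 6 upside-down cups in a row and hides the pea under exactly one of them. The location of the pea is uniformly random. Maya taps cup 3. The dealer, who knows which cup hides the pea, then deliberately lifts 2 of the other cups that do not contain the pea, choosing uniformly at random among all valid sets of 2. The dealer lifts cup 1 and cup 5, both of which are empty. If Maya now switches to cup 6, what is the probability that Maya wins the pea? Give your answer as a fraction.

5/18

Condition on the true location of the pea.
If it is under either of cups 1 and 5 (prior 1/6 each): that cup was opened and seen not to hold the prize — ruled out; weight (1/6)·0 = 0 each.
If it is under any of cups 2, 4, and 6 (prior 1/6 each): the dealer has 6 equally likely choices, so probability 1/6; weight (1/6)·(1/6) = 1/36 each.
If it is under cup 3 (prior 1/6): the dealer has 10 equally likely choices, so probability 1/10; weight (1/6)·(1/10) = 1/60.
The weights sum to 1/10.
So P(the pea under cup 6 | the dealer opened cup 1 and cup 5) = (1/36) / (1/10) = 5/18.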